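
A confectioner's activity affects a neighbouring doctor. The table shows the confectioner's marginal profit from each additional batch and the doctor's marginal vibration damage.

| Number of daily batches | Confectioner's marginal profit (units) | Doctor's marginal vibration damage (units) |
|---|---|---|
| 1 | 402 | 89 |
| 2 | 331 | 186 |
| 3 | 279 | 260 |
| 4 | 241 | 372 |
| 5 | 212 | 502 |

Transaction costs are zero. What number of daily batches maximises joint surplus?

Bargaining reaches the level where marginal profit last exceeds marginal vibration damage.
That holds through level 3 (279 ≥ 260) but not at 4 (241 < 372).

3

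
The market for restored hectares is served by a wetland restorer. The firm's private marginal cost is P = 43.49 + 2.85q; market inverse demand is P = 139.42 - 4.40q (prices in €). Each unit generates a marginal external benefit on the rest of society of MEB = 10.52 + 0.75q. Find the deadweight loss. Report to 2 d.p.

DWL = €32.15

Market equilibrium (private): 43.49 + 2.85q = 139.42 - 4.40q → q_m = 13.2317.
Social marginal cost = private MC − MEB = 32.97 + 2.10q.
Set SMC = demand: 32.97 + 2.10q = 139.42 - 4.40q → q* = 16.3769.
The loss is the area between SMC and demand from q* to q_m; with linear curves that's a triangle of height MEB(q_m).
DWL = ½ × 3.1452 × 20.4438 = 32.1499.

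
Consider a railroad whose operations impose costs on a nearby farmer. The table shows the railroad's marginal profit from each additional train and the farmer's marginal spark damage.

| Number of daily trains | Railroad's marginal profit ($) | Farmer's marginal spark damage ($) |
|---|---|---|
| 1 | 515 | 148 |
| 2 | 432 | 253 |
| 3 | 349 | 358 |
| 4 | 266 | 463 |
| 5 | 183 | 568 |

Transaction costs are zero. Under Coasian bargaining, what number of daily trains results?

2

Bargaining reaches the level where marginal profit last exceeds marginal spark damage.
That holds through level 2 (432 ≥ 253) but not at 3 (349 < 358).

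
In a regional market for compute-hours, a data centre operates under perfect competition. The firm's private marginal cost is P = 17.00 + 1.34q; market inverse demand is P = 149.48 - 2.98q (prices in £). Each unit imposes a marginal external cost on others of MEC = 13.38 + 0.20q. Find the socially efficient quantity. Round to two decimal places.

q* = 26.35

Social marginal cost = private MC + MEC = 30.38 + 1.54q.
Set SMC = demand: 30.38 + 1.54q = 149.48 - 2.98q → q* = 26.3496.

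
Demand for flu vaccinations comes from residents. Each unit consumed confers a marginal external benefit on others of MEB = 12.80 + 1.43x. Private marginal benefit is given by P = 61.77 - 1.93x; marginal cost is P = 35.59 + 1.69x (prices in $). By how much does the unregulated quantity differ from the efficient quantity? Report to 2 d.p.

10.57 units

Market equilibrium (private): 35.59 + 1.69x = 61.77 - 1.93x → x_m = 7.2320.
Social marginal benefit = demand + MEB = 74.57 - 0.50x.
Set SMB = MC: 74.57 - 0.50x = 35.59 + 1.69x → x* = 17.7991.
Gap = |7.2320 − 17.7991| = 10.5671.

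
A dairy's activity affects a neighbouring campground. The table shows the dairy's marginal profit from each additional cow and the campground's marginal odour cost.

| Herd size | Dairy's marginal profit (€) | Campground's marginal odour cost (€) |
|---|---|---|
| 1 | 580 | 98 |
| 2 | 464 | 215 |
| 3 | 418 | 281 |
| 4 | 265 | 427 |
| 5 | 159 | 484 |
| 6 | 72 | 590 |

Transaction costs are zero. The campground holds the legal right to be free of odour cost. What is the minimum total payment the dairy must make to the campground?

Efficient level: marginal profit ≥ marginal odour cost through level 3, so k* = 3.
With the campground holding the right, the dairy must at least compensate total damage at k*: 98 + 215 + 281 = 594.

€594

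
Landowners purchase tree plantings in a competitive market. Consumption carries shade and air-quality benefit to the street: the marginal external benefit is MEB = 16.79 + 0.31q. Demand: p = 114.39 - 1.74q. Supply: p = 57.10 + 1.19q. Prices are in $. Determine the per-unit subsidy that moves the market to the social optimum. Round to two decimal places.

Social marginal benefit = demand + MEB = 131.18 - 1.43q.
Set SMB = MC: 131.18 - 1.43q = 57.10 + 1.19q → q* = 28.2748.
The Pigouvian subsidy equals MEB at q*: 16.79 + 0.31×28.2748 = 25.5552.

subsidy = $25.56 per unit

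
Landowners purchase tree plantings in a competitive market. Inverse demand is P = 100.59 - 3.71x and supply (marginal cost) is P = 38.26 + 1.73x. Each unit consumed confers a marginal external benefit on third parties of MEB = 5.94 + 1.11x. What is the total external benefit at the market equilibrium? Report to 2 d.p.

140.92

Market equilibrium (private): 38.26 + 1.73x = 100.59 - 3.71x → x_m = 11.4577.
Total external benefit = ∫₀^{x_m} (5.94 + 1.11x) dx = 5.94×11.4577 + ½×1.11×11.4577² = 140.9185.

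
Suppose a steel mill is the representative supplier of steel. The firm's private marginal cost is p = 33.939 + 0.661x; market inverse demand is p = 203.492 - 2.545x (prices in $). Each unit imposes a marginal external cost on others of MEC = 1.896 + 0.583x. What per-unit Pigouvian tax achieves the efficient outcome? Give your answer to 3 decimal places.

Social marginal cost = private MC + MEC = 35.835 + 1.244x.
Set SMC = demand: 35.835 + 1.244x = 203.492 - 2.545x → x* = 44.2484.
The Pigouvian tax equals MEC at x*: 1.896 + 0.583×44.2484 = 27.6928.

tax = $27.693 per unit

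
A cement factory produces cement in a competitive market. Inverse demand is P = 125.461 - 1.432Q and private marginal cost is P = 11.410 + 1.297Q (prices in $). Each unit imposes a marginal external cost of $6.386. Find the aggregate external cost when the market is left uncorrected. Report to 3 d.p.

Market equilibrium (private): 11.410 + 1.297Q = 125.461 - 1.432Q → Q_m = 41.7922.
Total external cost = MEC × Q_m = 6.386 × 41.7922 = 266.8850.

$266.885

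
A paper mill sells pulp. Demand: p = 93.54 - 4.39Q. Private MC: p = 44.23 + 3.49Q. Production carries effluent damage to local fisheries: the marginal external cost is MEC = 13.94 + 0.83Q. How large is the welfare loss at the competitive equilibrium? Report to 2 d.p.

Market equilibrium (private): 44.23 + 3.49Q = 93.54 - 4.39Q → Q_m = 6.2576.
Social marginal cost = private MC + MEC = 58.17 + 4.32Q.
Set SMC = demand: 58.17 + 4.32Q = 93.54 - 4.39Q → Q* = 4.0608.
The welfare-loss triangle has base |Q_m − Q*| and height MEC(Q_m) (the vertical gap between SMC and demand is zero at Q* and MEC at Q_m).
DWL = ½ × 2.1968 × 19.1338 = 21.0166.

DWL = 21.02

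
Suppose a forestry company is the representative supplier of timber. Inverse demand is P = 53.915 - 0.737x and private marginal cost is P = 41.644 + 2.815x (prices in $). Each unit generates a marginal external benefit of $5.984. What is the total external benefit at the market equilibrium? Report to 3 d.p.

Market equilibrium (private): 41.644 + 2.815x = 53.915 - 0.737x → x_m = 3.4547.
Total external benefit = MEB × x_m = 5.984 × 3.4547 = 20.6729.

$20.673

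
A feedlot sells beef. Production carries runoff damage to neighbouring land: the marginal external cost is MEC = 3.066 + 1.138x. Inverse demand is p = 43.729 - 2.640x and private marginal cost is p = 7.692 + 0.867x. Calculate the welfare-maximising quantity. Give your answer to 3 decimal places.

Social marginal cost = private MC + MEC = 10.758 + 2.005x.
Set SMC = demand: 10.758 + 2.005x = 43.729 - 2.640x → x* = 7.0982.

x* = 7.098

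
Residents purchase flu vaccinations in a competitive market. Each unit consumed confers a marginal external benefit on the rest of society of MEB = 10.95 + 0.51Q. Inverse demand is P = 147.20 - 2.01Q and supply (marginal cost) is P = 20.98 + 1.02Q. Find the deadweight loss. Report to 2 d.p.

DWL = 205.66

Market equilibrium (private): 20.98 + 1.02Q = 147.20 - 2.01Q → Q_m = 41.6568.
Social marginal benefit = demand + MEB = 158.15 - 1.50Q.
Set SMB = MC: 158.15 - 1.50Q = 20.98 + 1.02Q → Q* = 54.4325.
Between Q* and Q_m the wedge SMB − MC runs linearly from 0 to MEB(Q_m), so the loss is a triangle.
DWL = ½ × 12.7757 × 32.1950 = 205.6568.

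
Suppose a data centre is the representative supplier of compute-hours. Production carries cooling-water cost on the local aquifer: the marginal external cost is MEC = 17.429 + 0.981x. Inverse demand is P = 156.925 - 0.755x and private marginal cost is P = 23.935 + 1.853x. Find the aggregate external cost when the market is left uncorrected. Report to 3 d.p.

Market equilibrium (private): 23.935 + 1.853x = 156.925 - 0.755x → x_m = 50.9931.
Total external cost = ∫₀^{x_m} (17.429 + 0.981x) dx = 17.429×50.9931 + ½×0.981×50.9931² = 2164.2040.

2164.204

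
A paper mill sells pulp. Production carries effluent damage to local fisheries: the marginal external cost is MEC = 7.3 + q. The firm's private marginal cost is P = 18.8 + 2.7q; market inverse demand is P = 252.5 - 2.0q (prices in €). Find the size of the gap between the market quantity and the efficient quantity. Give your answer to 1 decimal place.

10.0 units

Market equilibrium (private): 18.8 + 2.7q = 252.5 - 2.0q → q_m = 49.7234.
Social marginal cost = private MC + MEC = 26.1 + 3.7q.
Set SMC = demand: 26.1 + 3.7q = 252.5 - 2.0q → q* = 39.7193.
Gap = |49.7234 − 39.7193| = 10.0041.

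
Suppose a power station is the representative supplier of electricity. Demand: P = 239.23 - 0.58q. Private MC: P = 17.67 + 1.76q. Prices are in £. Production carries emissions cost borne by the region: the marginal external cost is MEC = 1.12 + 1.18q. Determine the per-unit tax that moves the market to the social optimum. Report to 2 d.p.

Social marginal cost = private MC + MEC = 18.79 + 2.94q.
Set SMC = demand: 18.79 + 2.94q = 239.23 - 0.58q → q* = 62.6250.
The Pigouvian tax equals MEC at q*: 1.12 + 1.18×62.6250 = 75.0175.

tax = £75.02 per unit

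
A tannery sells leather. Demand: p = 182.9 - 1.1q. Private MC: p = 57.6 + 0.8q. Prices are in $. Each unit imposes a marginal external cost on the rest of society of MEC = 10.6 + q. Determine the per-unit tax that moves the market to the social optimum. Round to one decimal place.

Social marginal cost = private MC + MEC = 68.2 + 1.8q.
Set SMC = demand: 68.2 + 1.8q = 182.9 - 1.1q → q* = 39.5517.
The Pigouvian tax equals MEC at q*: 10.6 + 1.0×39.5517 = 50.1517.

tax = $50.2 per unit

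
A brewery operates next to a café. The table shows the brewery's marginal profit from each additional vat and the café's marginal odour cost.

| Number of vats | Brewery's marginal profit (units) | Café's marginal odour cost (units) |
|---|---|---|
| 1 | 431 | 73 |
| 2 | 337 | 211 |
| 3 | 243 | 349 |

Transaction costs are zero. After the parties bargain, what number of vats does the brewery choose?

2

Bargaining reaches the level where marginal profit last exceeds marginal odour cost.
That holds through level 2 (337 ≥ 211) but not at 3 (243 < 349).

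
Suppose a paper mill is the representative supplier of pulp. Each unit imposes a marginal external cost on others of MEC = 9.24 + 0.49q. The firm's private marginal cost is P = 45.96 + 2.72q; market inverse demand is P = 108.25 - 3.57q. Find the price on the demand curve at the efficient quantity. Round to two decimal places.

Social marginal cost = private MC + MEC = 55.20 + 3.21q.
Set SMC = demand: 55.20 + 3.21q = 108.25 - 3.57q → q* = 7.8245.
Consumer price on the demand curve at q*: 108.25 − 3.57×7.8245 = 80.3165.

P = 80.32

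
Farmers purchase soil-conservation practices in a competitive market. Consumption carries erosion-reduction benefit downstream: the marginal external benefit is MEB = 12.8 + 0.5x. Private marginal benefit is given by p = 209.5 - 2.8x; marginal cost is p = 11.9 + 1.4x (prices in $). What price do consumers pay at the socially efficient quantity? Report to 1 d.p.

P = $50.3

Social marginal benefit = demand + MEB = 222.3 - 2.3x.
Set SMB = MC: 222.3 - 2.3x = 11.9 + 1.4x → x* = 56.8649.
Consumer price on the demand curve at x*: 209.5 − 2.8×56.8649 = 50.2783.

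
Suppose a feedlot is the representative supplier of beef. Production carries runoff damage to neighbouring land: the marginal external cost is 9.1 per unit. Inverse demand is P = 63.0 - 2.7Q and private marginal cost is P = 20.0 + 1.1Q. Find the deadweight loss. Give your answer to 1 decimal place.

DWL = 10.9

Market equilibrium (private): 20.0 + 1.1Q = 63.0 - 2.7Q → Q_m = 11.3158.
Social marginal cost = private MC + MEC = 29.1 + 1.1Q.
Set SMC = demand: 29.1 + 1.1Q = 63.0 - 2.7Q → Q* = 8.9211.
The loss is the area between SMC and demand from Q* to Q_m; with linear curves that's a triangle of height MEC(Q_m).
DWL = ½ × 2.3947 × 9.1000 = 10.8959.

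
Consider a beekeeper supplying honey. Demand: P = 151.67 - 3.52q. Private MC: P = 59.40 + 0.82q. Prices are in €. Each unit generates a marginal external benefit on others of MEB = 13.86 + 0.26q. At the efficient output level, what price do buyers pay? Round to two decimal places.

P = €60.11

Social marginal cost = private MC − MEB = 45.54 + 0.56q.
Set SMC = demand: 45.54 + 0.56q = 151.67 - 3.52q → q* = 26.0123.
Consumer price on the demand curve at q*: 151.67 − 3.52×26.0123 = 60.1067.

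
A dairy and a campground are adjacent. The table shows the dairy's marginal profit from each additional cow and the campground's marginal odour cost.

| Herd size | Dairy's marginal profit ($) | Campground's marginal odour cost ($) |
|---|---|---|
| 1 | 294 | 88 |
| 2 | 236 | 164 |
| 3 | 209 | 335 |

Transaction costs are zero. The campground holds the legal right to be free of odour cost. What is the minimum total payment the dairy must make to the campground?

$252

Efficient level: marginal profit ≥ marginal odour cost through level 2, so k* = 2.
With the campground holding the right, the dairy must at least compensate total damage at k*: 88 + 164 = 252.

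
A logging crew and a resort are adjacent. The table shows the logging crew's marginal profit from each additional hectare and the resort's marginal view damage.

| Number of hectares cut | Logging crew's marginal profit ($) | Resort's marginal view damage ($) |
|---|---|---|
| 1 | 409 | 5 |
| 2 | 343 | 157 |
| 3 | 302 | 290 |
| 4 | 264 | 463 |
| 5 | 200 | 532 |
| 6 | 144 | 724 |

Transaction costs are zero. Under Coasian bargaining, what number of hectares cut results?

3

Bargaining reaches the level where marginal profit last exceeds marginal view damage.
That holds through level 3 (302 ≥ 290) but not at 4 (264 < 463).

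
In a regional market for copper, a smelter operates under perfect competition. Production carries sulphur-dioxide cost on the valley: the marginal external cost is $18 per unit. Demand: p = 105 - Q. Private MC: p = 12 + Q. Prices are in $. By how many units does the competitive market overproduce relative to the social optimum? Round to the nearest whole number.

9 units

Market equilibrium (private): 12 + Q = 105 - Q → Q_m = 46.5000.
Social marginal cost = private MC + MEC = 30 + Q.
Set SMC = demand: 30 + Q = 105 - Q → Q* = 37.5000.
Gap = |46.5000 − 37.5000| = 9.0000.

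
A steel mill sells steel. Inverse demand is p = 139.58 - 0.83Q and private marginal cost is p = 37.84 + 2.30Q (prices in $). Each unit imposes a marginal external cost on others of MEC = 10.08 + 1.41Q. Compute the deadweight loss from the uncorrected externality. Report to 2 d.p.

Market equilibrium (private): 37.84 + 2.30Q = 139.58 - 0.83Q → Q_m = 32.5048.
Social marginal cost = private MC + MEC = 47.92 + 3.71Q.
Set SMC = demand: 47.92 + 3.71Q = 139.58 - 0.83Q → Q* = 20.1894.
Between Q* and Q_m the wedge SMC − demand runs linearly from 0 to MEC(Q_m), so the loss is a triangle.
DWL = ½ × 12.3154 × 55.9118 = 344.2881.

DWL = $344.29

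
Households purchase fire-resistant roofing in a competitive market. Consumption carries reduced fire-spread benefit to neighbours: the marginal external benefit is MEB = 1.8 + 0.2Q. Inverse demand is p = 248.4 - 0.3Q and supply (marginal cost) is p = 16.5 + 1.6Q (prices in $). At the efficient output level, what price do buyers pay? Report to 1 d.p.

P = $207.2

Social marginal benefit = demand + MEB = 250.2 - 0.1Q.
Set SMB = MC: 250.2 - 0.1Q = 16.5 + 1.6Q → Q* = 137.4706.
Consumer price on the demand curve at Q*: 248.4 − 0.3×137.4706 = 207.1588.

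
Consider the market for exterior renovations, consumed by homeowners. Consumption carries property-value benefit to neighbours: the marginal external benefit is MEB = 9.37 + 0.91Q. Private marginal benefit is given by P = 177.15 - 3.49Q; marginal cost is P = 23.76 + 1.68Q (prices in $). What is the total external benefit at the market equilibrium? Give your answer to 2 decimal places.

$678.52

Market equilibrium (private): 23.76 + 1.68Q = 177.15 - 3.49Q → Q_m = 29.6692.
Total external benefit = ∫₀^{Q_m} (9.37 + 0.91Q) dQ = 9.37×29.6692 + ½×0.91×29.6692² = 678.5194.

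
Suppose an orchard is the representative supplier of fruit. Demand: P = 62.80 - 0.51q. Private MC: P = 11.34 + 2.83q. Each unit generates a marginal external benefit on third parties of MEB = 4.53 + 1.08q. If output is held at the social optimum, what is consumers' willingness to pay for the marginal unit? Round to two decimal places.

Social marginal cost = private MC − MEB = 6.81 + 1.75q.
Set SMC = demand: 6.81 + 1.75q = 62.80 - 0.51q → q* = 24.7743.
Consumer price on the demand curve at q*: 62.80 − 0.51×24.7743 = 50.1651.

P = 50.17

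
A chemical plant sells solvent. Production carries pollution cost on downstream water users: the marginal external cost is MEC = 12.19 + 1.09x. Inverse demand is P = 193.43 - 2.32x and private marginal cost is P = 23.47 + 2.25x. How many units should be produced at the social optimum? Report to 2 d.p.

x* = 27.87

Social marginal cost = private MC + MEC = 35.66 + 3.34x.
Set SMC = demand: 35.66 + 3.34x = 193.43 - 2.32x → x* = 27.8746.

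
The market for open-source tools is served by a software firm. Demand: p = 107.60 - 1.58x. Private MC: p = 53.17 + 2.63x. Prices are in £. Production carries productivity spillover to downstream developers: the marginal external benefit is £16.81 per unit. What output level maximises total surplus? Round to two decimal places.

Social marginal cost = private MC − MEB = 36.36 + 2.63x.
Set SMC = demand: 36.36 + 2.63x = 107.60 - 1.58x → x* = 16.9216.

x* = 16.92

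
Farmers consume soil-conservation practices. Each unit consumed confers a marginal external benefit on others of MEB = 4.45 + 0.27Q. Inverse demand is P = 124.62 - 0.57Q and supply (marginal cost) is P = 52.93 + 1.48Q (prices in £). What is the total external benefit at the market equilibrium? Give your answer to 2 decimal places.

£320.72

Market equilibrium (private): 52.93 + 1.48Q = 124.62 - 0.57Q → Q_m = 34.9707.
Total external benefit = ∫₀^{Q_m} (4.45 + 0.27Q) dQ = 4.45×34.9707 + ½×0.27×34.9707² = 320.7178.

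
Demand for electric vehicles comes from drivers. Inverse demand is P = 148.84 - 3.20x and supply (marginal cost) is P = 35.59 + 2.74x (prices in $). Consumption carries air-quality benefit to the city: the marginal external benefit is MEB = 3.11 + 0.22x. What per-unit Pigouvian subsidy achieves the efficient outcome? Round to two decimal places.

Social marginal benefit = demand + MEB = 151.95 - 2.98x.
Set SMB = MC: 151.95 - 2.98x = 35.59 + 2.74x → x* = 20.3427.
The Pigouvian subsidy equals MEB at x*: 3.11 + 0.22×20.3427 = 7.5854.

subsidy = $7.59 per unit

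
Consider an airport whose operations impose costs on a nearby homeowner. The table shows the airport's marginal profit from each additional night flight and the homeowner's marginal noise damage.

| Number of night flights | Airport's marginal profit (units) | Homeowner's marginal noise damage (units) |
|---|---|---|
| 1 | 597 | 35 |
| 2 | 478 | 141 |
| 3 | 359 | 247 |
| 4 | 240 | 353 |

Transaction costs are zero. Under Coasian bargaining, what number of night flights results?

Bargaining reaches the level where marginal profit last exceeds marginal noise damage.
That holds through level 3 (359 ≥ 247) but not at 4 (240 < 353).

3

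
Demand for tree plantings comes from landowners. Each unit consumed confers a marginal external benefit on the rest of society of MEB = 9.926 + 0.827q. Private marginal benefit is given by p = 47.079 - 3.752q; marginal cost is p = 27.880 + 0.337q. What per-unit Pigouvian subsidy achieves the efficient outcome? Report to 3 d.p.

subsidy = 17.310 per unit

Social marginal benefit = demand + MEB = 57.005 - 2.925q.
Set SMB = MC: 57.005 - 2.925q = 27.880 + 0.337q → q* = 8.9286.
The Pigouvian subsidy equals MEB at q*: 9.926 + 0.827×8.9286 = 17.3100.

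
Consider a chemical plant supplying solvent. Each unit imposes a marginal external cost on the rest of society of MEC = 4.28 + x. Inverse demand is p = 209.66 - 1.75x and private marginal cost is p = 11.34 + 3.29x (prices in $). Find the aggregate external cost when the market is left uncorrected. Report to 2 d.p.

Market equilibrium (private): 11.34 + 3.29x = 209.66 - 1.75x → x_m = 39.3492.
Total external cost = ∫₀^{x_m} (4.28 + 1.00x) dx = 4.28×39.3492 + ½×1.00×39.3492² = 942.5943.

$942.59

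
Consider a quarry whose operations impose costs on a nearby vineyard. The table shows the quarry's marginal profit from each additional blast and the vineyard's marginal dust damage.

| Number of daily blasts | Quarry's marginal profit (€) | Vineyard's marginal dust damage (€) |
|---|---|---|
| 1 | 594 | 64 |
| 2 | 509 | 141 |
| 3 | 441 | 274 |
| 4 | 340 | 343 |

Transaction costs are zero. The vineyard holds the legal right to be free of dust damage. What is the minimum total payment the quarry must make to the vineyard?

Efficient level: marginal profit ≥ marginal dust damage through level 3, so k* = 3.
With the vineyard holding the right, the quarry must at least compensate total damage at k*: 64 + 141 + 274 = 479.

€479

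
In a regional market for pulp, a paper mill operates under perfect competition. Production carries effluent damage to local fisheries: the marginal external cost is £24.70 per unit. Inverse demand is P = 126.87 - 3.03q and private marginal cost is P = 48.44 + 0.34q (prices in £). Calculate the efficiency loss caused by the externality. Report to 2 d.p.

Market equilibrium (private): 48.44 + 0.34q = 126.87 - 3.03q → q_m = 23.2730.
Social marginal cost = private MC + MEC = 73.14 + 0.34q.
Set SMC = demand: 73.14 + 0.34q = 126.87 - 3.03q → q* = 15.9436.
The loss is the area between SMC and demand from q* to q_m; with linear curves that's a triangle of height MEC(q_m).
DWL = ½ × 7.3294 × 24.7000 = 90.5181.

DWL = £90.52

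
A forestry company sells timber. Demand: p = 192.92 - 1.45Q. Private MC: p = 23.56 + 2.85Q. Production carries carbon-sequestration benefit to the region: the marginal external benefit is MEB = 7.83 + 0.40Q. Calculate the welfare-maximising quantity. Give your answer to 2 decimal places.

Social marginal cost = private MC − MEB = 15.73 + 2.45Q.
Set SMC = demand: 15.73 + 2.45Q = 192.92 - 1.45Q → Q* = 45.4333.

Q* = 45.43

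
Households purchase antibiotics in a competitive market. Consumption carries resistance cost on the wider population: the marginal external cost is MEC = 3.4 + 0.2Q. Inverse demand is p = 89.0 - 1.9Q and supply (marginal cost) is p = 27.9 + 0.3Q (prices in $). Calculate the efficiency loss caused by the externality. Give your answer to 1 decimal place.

DWL = $16.7

Market equilibrium (private): 27.9 + 0.3Q = 89.0 - 1.9Q → Q_m = 27.7727.
Social marginal benefit = demand − MEC = 85.6 - 2.1Q.
Set SMB = MC: 85.6 - 2.1Q = 27.9 + 0.3Q → Q* = 24.0417.
The loss is the area between SMB and MC from Q* to Q_m; with linear curves that's a triangle of height MEC(Q_m).
DWL = ½ × 3.7310 × 8.9545 = 16.7046.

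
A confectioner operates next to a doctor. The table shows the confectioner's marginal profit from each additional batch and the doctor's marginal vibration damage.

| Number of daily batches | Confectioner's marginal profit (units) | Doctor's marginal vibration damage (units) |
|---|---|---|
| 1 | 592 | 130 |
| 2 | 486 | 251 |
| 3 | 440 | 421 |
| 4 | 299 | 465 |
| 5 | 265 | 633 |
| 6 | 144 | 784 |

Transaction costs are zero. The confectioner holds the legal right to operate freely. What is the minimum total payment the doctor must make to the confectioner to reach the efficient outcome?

708

Left alone the confectioner would choose level 6 (marginal profit stays positive).
Efficient level: k* = 3 (marginal profit ≥ marginal vibration damage through 3).
The doctor must at least cover the confectioner's forgone profit from cutting 6→3: 299 + 265 + 144 = 708.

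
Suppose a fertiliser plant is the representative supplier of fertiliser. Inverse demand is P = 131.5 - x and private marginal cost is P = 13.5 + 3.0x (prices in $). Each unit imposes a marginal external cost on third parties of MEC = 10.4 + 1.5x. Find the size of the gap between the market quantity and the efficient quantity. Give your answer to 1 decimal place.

Market equilibrium (private): 13.5 + 3.0x = 131.5 - x → x_m = 29.5000.
Social marginal cost = private MC + MEC = 23.9 + 4.5x.
Set SMC = demand: 23.9 + 4.5x = 131.5 - x → x* = 19.5636.
Gap = |29.5000 − 19.5636| = 9.9364.

9.9 units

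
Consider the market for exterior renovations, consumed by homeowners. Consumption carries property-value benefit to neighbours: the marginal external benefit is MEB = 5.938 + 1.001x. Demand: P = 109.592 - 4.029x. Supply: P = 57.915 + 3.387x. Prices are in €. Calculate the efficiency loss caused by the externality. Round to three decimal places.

Market equilibrium (private): 57.915 + 3.387x = 109.592 - 4.029x → x_m = 6.9683.
Social marginal benefit = demand + MEB = 115.530 - 3.028x.
Set SMB = MC: 115.530 - 3.028x = 57.915 + 3.387x → x* = 8.9813.
The welfare-loss triangle has base |x_m − x*| and height MEB(x_m) (the vertical gap between SMB and MC is zero at x* and MEB at x_m).
DWL = ½ × 2.0130 × 12.9133 = 12.9972.

DWL = €12.997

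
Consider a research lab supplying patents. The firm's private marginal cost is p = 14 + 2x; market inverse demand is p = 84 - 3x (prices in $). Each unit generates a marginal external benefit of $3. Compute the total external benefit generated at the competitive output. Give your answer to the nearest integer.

Market equilibrium (private): 14 + 2x = 84 - 3x → x_m = 14.0000.
Total external benefit = MEB × x_m = 3 × 14.0000 = 42.0000.

$42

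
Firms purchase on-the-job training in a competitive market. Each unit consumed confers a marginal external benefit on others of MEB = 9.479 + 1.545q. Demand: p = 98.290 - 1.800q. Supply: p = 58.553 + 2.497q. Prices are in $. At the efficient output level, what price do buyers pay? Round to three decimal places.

P = $66.099

Social marginal benefit = demand + MEB = 107.769 - 0.255q.
Set SMB = MC: 107.769 - 0.255q = 58.553 + 2.497q → q* = 17.8837.
Consumer price on the demand curve at q*: 98.290 − 1.800×17.8837 = 66.0993.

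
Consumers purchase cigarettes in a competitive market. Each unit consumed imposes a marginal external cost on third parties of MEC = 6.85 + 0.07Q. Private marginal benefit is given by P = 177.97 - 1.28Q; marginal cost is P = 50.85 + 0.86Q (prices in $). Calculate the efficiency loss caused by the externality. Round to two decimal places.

Market equilibrium (private): 50.85 + 0.86Q = 177.97 - 1.28Q → Q_m = 59.4019.
Social marginal benefit = demand − MEC = 171.12 - 1.35Q.
Set SMB = MC: 171.12 - 1.35Q = 50.85 + 0.86Q → Q* = 54.4208.
Height of the DWL triangle at Q_m is MC(Q_m) − SMB(Q_m) = MEC(Q_m) = 11.0081.
DWL = ½ × 4.9811 × 11.0081 = 27.4162.

DWL = $27.42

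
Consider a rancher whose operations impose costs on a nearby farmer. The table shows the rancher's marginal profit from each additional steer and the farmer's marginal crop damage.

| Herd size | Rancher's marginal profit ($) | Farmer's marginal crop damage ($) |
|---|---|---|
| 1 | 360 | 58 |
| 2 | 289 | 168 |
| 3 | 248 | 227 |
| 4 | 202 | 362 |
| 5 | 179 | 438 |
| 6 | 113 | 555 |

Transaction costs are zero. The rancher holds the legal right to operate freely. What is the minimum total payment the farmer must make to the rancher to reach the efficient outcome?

Left alone the rancher would choose level 6 (marginal profit stays positive).
Efficient level: k* = 3 (marginal profit ≥ marginal crop damage through 3).
The farmer must at least cover the rancher's forgone profit from cutting 6→3: 202 + 179 + 113 = 494.

$494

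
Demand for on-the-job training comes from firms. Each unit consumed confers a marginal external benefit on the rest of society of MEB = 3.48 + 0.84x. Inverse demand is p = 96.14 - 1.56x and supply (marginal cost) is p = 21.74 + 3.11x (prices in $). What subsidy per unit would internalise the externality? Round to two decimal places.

Social marginal benefit = demand + MEB = 99.62 - 0.72x.
Set SMB = MC: 99.62 - 0.72x = 21.74 + 3.11x → x* = 20.3342.
The Pigouvian subsidy equals MEB at x*: 3.48 + 0.84×20.3342 = 20.5607.

subsidy = $20.56 per unit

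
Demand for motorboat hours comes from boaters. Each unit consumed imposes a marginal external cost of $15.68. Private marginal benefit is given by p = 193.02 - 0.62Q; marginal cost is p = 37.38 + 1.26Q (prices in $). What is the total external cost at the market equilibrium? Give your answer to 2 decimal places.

$1298.10

Market equilibrium (private): 37.38 + 1.26Q = 193.02 - 0.62Q → Q_m = 82.7872.
Total external cost = MEC × Q_m = 15.68 × 82.7872 = 1298.1033.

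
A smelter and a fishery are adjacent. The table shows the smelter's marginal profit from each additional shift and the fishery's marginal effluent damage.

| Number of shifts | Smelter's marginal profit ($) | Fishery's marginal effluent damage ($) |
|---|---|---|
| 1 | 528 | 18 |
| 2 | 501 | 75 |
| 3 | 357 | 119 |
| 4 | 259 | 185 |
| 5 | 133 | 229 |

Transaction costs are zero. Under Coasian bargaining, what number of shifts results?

Bargaining reaches the level where marginal profit last exceeds marginal effluent damage.
That holds through level 4 (259 ≥ 185) but not at 5 (133 < 229).

4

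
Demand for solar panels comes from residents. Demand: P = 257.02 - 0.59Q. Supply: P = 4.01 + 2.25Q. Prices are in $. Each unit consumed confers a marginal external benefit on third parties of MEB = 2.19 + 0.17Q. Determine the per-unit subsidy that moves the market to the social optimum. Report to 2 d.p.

subsidy = $18.44 per unit

Social marginal benefit = demand + MEB = 259.21 - 0.42Q.
Set SMB = MC: 259.21 - 0.42Q = 4.01 + 2.25Q → Q* = 95.5805.
The Pigouvian subsidy equals MEB at Q*: 2.19 + 0.17×95.5805 = 18.4387.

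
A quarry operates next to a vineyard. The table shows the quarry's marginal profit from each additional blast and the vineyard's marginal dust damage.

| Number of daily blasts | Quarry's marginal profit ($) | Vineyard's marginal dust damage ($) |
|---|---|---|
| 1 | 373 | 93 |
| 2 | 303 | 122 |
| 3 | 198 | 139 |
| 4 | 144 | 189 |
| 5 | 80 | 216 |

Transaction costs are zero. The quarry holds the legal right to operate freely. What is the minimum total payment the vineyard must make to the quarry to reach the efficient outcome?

Left alone the quarry would choose level 5 (marginal profit stays positive).
Efficient level: k* = 3 (marginal profit ≥ marginal dust damage through 3).
The vineyard must at least cover the quarry's forgone profit from cutting 5→3: 144 + 80 = 224.

$224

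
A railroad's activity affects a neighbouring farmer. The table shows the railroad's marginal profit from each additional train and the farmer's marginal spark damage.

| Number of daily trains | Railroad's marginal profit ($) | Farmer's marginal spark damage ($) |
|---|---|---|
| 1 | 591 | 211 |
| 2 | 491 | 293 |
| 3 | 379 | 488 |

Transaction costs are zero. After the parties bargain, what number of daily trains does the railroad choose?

2

Bargaining reaches the level where marginal profit last exceeds marginal spark damage.
That holds through level 2 (491 ≥ 293) but not at 3 (379 < 488).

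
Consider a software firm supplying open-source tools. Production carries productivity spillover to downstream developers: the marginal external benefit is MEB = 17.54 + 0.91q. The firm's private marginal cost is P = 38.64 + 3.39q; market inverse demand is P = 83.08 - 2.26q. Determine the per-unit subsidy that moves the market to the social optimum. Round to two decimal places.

Social marginal cost = private MC − MEB = 21.10 + 2.48q.
Set SMC = demand: 21.10 + 2.48q = 83.08 - 2.26q → q* = 13.0759.
The Pigouvian subsidy equals MEB at q*: 17.54 + 0.91×13.0759 = 29.4391.

subsidy = 29.44 per unit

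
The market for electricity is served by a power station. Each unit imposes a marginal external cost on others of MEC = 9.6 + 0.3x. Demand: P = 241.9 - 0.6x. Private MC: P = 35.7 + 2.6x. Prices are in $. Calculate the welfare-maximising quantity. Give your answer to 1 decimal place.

Social marginal cost = private MC + MEC = 45.3 + 2.9x.
Set SMC = demand: 45.3 + 2.9x = 241.9 - 0.6x → x* = 56.1714.

x* = 56.2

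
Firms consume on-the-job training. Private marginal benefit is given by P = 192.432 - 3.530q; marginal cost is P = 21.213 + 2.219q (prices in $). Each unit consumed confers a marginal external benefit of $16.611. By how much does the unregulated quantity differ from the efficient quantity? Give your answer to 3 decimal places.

2.889 units

Market equilibrium (private): 21.213 + 2.219q = 192.432 - 3.530q → q_m = 29.7824.
Social marginal benefit = demand + MEB = 209.043 - 3.530q.
Set SMB = MC: 209.043 - 3.530q = 21.213 + 2.219q → q* = 32.6718.
Gap = |29.7824 − 32.6718| = 2.8894.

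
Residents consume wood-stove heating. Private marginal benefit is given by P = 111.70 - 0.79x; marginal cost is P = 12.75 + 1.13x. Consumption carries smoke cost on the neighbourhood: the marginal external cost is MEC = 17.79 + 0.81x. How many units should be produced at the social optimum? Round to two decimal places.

x* = 29.73

Social marginal benefit = demand − MEC = 93.91 - 1.60x.
Set SMB = MC: 93.91 - 1.60x = 12.75 + 1.13x → x* = 29.7289.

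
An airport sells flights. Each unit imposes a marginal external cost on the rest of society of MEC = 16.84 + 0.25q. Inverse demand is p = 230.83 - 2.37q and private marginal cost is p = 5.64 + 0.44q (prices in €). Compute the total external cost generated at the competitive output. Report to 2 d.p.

Market equilibrium (private): 5.64 + 0.44q = 230.83 - 2.37q → q_m = 80.1388.
Total external cost = ∫₀^{q_m} (16.84 + 0.25q) dq = 16.84×80.1388 + ½×0.25×80.1388² = 2152.3158.

€2152.32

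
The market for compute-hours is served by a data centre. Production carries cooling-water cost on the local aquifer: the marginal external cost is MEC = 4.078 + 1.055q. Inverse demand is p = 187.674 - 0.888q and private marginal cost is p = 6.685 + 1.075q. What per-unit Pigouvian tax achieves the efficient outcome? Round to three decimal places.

tax = 65.921 per unit

Social marginal cost = private MC + MEC = 10.763 + 2.130q.
Set SMC = demand: 10.763 + 2.130q = 187.674 - 0.888q → q* = 58.6186.
The Pigouvian tax equals MEC at q*: 4.078 + 1.055×58.6186 = 65.9206.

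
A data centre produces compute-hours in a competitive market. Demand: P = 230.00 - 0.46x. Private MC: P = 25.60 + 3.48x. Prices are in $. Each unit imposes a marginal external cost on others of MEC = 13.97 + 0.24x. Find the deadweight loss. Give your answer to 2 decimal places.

DWL = $83.50

Market equilibrium (private): 25.60 + 3.48x = 230.00 - 0.46x → x_m = 51.8782.
Social marginal cost = private MC + MEC = 39.57 + 3.72x.
Set SMC = demand: 39.57 + 3.72x = 230.00 - 0.46x → x* = 45.5574.
The loss is the area between SMC and demand from x* to x_m; with linear curves that's a triangle of height MEC(x_m).
DWL = ½ × 6.3208 × 26.4208 = 83.5003.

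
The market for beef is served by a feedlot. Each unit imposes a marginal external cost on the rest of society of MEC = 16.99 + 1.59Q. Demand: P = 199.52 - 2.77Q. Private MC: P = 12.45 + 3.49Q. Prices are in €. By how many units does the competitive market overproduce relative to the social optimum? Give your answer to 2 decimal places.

Market equilibrium (private): 12.45 + 3.49Q = 199.52 - 2.77Q → Q_m = 29.8834.
Social marginal cost = private MC + MEC = 29.44 + 5.08Q.
Set SMC = demand: 29.44 + 5.08Q = 199.52 - 2.77Q → Q* = 21.6662.
Gap = |29.8834 − 21.6662| = 8.2172.

8.22 units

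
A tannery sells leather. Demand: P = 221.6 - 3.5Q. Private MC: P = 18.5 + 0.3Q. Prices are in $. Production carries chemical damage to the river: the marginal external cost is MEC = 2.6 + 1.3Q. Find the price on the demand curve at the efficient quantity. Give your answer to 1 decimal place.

Social marginal cost = private MC + MEC = 21.1 + 1.6Q.
Set SMC = demand: 21.1 + 1.6Q = 221.6 - 3.5Q → Q* = 39.3137.
Consumer price on the demand curve at Q*: 221.6 − 3.5×39.3137 = 84.0021.

P = $84.0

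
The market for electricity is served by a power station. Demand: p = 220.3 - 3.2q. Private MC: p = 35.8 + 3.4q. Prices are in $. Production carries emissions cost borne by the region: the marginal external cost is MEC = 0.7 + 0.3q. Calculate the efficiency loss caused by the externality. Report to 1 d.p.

DWL = $6.0

Market equilibrium (private): 35.8 + 3.4q = 220.3 - 3.2q → q_m = 27.9545.
Social marginal cost = private MC + MEC = 36.5 + 3.7q.
Set SMC = demand: 36.5 + 3.7q = 220.3 - 3.2q → q* = 26.6377.
The welfare-loss triangle has base |q_m − q*| and height MEC(q_m) (the vertical gap between SMC and demand is zero at q* and MEC at q_m).
DWL = ½ × 1.3168 × 9.0864 = 5.9825.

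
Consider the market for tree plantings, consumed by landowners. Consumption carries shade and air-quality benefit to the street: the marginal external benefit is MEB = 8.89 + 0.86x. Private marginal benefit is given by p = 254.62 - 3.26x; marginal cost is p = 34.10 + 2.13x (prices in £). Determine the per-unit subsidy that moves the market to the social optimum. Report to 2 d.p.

subsidy = £52.44 per unit

Social marginal benefit = demand + MEB = 263.51 - 2.40x.
Set SMB = MC: 263.51 - 2.40x = 34.10 + 2.13x → x* = 50.6424.
The Pigouvian subsidy equals MEB at x*: 8.89 + 0.86×50.6424 = 52.4425.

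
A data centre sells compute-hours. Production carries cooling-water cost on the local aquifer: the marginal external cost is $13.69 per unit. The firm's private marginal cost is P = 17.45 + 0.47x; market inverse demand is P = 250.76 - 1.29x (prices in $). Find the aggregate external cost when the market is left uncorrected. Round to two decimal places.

Market equilibrium (private): 17.45 + 0.47x = 250.76 - 1.29x → x_m = 132.5625.
Total external cost = MEC × x_m = 13.69 × 132.5625 = 1814.7806.

$1814.78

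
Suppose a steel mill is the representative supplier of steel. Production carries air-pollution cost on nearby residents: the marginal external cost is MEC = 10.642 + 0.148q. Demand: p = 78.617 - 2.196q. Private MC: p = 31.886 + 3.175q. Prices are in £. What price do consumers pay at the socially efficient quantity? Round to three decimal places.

P = £64.257

Social marginal cost = private MC + MEC = 42.528 + 3.323q.
Set SMC = demand: 42.528 + 3.323q = 78.617 - 2.196q → q* = 6.5390.
Consumer price on the demand curve at q*: 78.617 − 2.196×6.5390 = 64.2574.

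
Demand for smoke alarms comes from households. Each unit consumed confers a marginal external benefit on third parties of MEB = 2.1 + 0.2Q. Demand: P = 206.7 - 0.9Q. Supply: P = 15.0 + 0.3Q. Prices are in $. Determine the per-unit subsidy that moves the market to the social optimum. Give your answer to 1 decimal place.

subsidy = $40.9 per unit

Social marginal benefit = demand + MEB = 208.8 - 0.7Q.
Set SMB = MC: 208.8 - 0.7Q = 15.0 + 0.3Q → Q* = 193.8000.
The Pigouvian subsidy equals MEB at Q*: 2.1 + 0.2×193.8000 = 40.8600.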